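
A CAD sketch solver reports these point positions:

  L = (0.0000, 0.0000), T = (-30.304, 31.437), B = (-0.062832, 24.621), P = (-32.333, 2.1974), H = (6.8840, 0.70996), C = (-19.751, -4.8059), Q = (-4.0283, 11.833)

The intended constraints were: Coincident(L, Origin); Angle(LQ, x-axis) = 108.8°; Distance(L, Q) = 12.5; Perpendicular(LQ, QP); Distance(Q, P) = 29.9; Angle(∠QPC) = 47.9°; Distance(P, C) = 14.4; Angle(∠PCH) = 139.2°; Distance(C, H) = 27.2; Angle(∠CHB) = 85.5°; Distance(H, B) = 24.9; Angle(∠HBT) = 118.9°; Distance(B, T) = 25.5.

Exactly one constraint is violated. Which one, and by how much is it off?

Distance(B, T) = 25.5 — off by 5.50.

L = (0.00, 0.00) ✓; LQ at 108.8° ✓; |LQ| = 12.50 ✓; ∠(LQ, QP) = 90.00° ✓; |QP| = 29.90 ✓; ∠QPC = 47.90° ✓; |PC| = 14.40 ✓; ∠PCH = 139.2° ✓; |CH| = 27.20 ✓; ∠CHB = 85.50° ✓; |HB| = 24.90 ✓; ∠HBT = 118.9° ✓; |BT| = 31.00 ✗.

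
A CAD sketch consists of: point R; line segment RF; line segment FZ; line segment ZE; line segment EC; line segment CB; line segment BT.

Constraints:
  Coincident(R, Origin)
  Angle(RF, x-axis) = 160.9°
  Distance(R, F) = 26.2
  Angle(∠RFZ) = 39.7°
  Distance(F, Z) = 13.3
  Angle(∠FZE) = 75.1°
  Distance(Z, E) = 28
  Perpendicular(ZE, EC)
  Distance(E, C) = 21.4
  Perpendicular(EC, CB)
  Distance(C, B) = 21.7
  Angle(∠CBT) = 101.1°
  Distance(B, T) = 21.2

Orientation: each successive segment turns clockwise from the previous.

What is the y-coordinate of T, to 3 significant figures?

11.0

The perpendicularity gives CB at right angles to EC, so CB runs at 95.7°; with |CB| = 21.7, B = (-33.0, 4.86). ∠CBT = 101.1° gives BT at 16.8° from the x-axis; with |BT| = 21.2, T = (-12.7, 11.0). So T.y = 11.0.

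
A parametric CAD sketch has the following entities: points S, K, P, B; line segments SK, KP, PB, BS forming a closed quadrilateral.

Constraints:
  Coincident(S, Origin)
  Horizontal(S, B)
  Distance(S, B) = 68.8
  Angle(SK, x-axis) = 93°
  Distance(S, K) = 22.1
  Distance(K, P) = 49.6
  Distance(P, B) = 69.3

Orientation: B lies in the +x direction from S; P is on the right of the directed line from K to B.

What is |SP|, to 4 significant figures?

27.61

S is at the origin; S and B share the same y with |SB| = 68.8 and B in +x, so B = (68.8, 0). SK runs at 93.0° with |SK| = 22.1, so K = (-1.157, 22.07). P is determined by |KP| = 49.6 and |PB| = 69.3 together: it lies at the intersection of circle(K, 49.6) and circle(B, 69.3). With |KB| = 73.36, the foot of the radical line on KB is 20.71 from K and the perpendicular offset is √(49.6² − 20.71²) = 45.07. Taking the right-of-KB solution: P = (5.036, -27.14).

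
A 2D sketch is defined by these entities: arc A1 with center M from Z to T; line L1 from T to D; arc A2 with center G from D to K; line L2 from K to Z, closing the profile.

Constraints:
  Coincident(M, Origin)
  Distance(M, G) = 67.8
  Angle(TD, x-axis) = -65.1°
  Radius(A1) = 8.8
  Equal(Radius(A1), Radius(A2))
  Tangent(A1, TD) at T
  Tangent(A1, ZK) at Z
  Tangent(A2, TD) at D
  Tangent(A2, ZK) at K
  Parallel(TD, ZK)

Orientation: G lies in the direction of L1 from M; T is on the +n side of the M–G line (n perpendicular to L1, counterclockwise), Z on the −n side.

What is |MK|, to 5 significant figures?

68.369

The slot axis is L1's direction at -65.1°, so u = (cos -65.1°, sin -65.1°) = (0.42104, -0.90704) and n = (−sin -65.1°, cos -65.1°) = (0.90704, 0.42104). M is at the origin and G lies 67.8 along u from M, so G = 67.8·u = (28.546, -61.498). Tangency of A1 to both parallel lines with radius 8.8 puts T and Z at M ± 8.8·n: T = (7.9820, 3.7051), Z = (-7.9820, -3.7051). Equal radii place D and K the same way about G: D = G + 8.8·n = (36.528, -57.792), K = G − 8.8·n = (20.564, -65.203). Then |MK| = |K − M| = 68.369.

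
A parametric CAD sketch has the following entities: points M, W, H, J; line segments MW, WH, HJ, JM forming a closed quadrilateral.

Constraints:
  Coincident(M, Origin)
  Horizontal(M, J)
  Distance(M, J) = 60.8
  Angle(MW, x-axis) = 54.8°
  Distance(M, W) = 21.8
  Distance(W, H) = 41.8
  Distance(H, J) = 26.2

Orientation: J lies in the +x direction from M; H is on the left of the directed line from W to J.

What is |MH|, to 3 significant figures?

59.3

Checks: M.y = 0.00, J.y = 0.00 ✓; |WH| = 41.80 ✓; |HJ| = 26.20 ✓.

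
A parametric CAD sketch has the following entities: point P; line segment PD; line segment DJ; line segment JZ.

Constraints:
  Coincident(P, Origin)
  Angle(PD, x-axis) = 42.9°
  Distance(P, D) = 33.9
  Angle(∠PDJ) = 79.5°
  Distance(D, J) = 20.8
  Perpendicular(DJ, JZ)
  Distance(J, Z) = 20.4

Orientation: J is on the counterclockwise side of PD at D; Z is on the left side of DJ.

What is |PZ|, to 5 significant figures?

19.521

P is at the origin; PD runs at 42.9° with length 33.9, so D = 33.9·(cos 42.9°, sin 42.9°) = (24.833, 23.076). ∠PDJ = 79.5°, so DJ runs at 42.9° + (180° − 79.5°) = 143.40° from the x-axis; with |DJ| = 20.8, J = D + 20.8·(cos 143.40°, sin 143.40°) = (8.1346, 35.478). DJ ⟂ JZ; with |JZ| = 20.4 on the left of DJ, Z = J + 20.4·(-0.59622, -0.80282) = (-4.0284, 19.100). Then |PZ| = |Z − P| = 19.521.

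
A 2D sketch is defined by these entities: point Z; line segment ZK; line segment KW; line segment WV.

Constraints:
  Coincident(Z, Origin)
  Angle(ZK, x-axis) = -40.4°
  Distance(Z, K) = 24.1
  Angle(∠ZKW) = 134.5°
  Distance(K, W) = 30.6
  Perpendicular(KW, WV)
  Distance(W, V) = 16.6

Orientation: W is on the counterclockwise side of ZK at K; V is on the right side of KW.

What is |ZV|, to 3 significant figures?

58.3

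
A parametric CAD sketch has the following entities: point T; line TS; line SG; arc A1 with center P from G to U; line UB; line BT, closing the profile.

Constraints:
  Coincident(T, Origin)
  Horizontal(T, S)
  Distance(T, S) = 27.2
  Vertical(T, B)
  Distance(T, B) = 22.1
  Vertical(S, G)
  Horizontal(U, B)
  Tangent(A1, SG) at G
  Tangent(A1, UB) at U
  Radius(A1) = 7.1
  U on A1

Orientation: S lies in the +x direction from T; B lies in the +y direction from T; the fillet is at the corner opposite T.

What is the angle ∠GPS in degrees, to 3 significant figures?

64.7°

T is at the origin; TS is horizontal with |TS| = 27.2 and S on the +x side, so S = (27.2, 0.00). TB is vertical with |TB| = 22.1 and B on the +y side, so B = (0.00, 22.1). The virtual corner opposite T is at (27.2, 22.1). Tangency of A1 to SG means the radius PG is perpendicular to SG and tangency of A1 to UB means the radius PU is perpendicular to UB, with radius 7.1, so the center P sits 7.1 in from both sides at P = (20.1, 15.0). That places the tangent points at G = (27.2, 15.0) on SG and U = (20.1, 22.1) on UB. Then cos ∠GPS = PG·PS / (|PG||PS|), giving 64.7°.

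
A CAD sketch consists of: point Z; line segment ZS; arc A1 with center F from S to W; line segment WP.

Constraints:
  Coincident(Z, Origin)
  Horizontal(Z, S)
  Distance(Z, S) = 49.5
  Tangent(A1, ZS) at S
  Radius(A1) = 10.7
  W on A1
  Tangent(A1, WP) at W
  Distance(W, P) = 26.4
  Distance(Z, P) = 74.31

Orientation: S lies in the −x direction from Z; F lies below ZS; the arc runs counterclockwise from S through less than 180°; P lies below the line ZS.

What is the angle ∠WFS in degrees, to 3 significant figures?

76.2°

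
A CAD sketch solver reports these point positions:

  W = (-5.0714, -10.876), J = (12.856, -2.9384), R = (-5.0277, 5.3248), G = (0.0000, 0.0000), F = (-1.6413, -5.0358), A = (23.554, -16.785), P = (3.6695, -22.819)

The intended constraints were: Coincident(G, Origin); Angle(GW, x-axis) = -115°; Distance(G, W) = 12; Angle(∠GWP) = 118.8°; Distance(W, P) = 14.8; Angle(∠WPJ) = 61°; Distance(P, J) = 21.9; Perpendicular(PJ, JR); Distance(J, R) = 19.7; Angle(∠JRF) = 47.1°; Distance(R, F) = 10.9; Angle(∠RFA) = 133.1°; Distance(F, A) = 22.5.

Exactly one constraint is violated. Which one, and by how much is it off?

Distance(F, A) = 22.5 — off by 5.30.

G = (0.00, 0.00) ✓; GW at -115.0° ✓; |GW| = 12.00 ✓; ∠GWP = 118.8° ✓; |WP| = 14.80 ✓; ∠WPJ = 61.00° ✓; |PJ| = 21.90 ✓; ∠(PJ, JR) = 90.00° ✓; |JR| = 19.70 ✓; ∠JRF = 47.10° ✓; |RF| = 10.90 ✓; ∠RFA = 133.1° ✓; |FA| = 27.80 ✗.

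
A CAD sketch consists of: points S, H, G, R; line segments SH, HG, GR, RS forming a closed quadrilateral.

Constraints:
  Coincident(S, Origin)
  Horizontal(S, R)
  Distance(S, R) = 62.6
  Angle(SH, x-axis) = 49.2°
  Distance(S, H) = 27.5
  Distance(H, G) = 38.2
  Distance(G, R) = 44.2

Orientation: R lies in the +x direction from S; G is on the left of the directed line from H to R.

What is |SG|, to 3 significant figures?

65.1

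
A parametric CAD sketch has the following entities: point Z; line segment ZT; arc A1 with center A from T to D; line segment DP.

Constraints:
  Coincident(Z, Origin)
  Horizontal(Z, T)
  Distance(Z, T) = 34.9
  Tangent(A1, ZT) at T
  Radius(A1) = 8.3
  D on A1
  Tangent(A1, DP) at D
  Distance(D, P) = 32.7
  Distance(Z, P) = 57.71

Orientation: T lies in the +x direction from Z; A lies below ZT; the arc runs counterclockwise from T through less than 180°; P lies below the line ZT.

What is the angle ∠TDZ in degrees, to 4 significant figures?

100.7°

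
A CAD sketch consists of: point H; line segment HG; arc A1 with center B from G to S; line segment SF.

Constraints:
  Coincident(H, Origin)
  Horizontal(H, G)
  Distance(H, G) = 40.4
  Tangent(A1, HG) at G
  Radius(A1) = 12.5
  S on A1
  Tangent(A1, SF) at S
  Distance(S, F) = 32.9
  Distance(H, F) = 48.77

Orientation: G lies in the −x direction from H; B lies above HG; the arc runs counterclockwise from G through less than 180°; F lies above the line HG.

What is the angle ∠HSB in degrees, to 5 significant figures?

168.36°

H is at the origin; H and G share the same y with |HG| = 40.4 and G on the −x side, so G = (-40.400, 0.0000). Tangency of A1 to HG means the radius BG is perpendicular to HG, so B = G + (0, 12.5) = (-40.400, 12.500). Since BS ⟂ SF (tangency), |BF| = √(12.5² + 32.9²) = 35.195 regardless of where S sits on A1. So F lies on both circle(H, 48.77) and circle(B, 35.195); the above-HG intersection is F = (-22.922, 43.048). S is the foot of the tangent from F: S = (-28.053, 10.550).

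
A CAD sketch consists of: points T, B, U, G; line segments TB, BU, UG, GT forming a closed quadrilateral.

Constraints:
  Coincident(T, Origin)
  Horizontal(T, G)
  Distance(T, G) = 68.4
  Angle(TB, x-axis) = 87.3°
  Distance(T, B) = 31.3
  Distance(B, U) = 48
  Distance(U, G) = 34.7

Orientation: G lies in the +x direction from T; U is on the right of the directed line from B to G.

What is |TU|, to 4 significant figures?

34.19

Checks: |BU| = 48.00 ✓; |UG| = 34.70 ✓.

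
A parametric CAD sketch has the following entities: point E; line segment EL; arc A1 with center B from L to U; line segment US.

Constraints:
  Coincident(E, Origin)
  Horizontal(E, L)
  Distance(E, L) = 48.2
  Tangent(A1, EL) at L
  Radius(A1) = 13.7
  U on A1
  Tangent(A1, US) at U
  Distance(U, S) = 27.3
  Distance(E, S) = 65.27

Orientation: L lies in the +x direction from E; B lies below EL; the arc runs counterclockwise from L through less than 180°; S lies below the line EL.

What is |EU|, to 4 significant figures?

40.99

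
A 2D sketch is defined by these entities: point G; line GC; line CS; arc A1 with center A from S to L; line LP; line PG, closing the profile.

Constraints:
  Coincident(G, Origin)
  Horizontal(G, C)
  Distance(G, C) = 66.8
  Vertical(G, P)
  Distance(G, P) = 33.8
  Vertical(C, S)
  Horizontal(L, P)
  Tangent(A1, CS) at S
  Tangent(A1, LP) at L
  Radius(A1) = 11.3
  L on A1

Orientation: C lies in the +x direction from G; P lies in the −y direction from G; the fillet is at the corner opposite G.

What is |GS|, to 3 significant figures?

70.5

G is at the origin; G and C share the same y with |GC| = 66.8 and C on the +x side, so C = (66.8, 0.00). G and P share the same x with |GP| = 33.8 and P on the −y side, so P = (0.00, -33.8). The virtual corner opposite G is at (66.8, -33.8). A1 meets CS tangentially, so AS is at right angles to CS and the tangent condition forces AL to be normal to LP, with radius 11.3, so the center A sits 11.3 in from both sides at A = (55.5, -22.5). That places the tangent points at S = (66.8, -22.5) on CS and L = (55.5, -33.8) on LP. Then |GS| = |S − G| = 70.5.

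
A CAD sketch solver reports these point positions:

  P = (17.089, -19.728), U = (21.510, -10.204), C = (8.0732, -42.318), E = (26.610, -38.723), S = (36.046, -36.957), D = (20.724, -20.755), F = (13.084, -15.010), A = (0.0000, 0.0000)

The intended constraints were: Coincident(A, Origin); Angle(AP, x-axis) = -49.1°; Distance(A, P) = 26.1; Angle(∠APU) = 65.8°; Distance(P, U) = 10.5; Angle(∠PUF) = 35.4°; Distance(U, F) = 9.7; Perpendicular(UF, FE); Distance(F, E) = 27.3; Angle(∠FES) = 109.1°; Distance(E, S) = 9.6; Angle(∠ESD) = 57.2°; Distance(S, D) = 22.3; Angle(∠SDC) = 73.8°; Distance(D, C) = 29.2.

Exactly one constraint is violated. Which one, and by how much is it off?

Distance(D, C) = 29.2 — off by 4.20.

A = (0.00, 0.00) ✓; AP at -49.10° ✓; |AP| = 26.10 ✓; ∠APU = 65.80° ✓; |PU| = 10.50 ✓; ∠PUF = 35.40° ✓; |UF| = 9.700 ✓; ∠(UF, FE) = 90.00° ✓; |FE| = 27.30 ✓; ∠FES = 109.1° ✓; |ES| = 9.600 ✓; ∠ESD = 57.20° ✓; |SD| = 22.30 ✓; ∠SDC = 73.80° ✓; |DC| = 25.00 ✗.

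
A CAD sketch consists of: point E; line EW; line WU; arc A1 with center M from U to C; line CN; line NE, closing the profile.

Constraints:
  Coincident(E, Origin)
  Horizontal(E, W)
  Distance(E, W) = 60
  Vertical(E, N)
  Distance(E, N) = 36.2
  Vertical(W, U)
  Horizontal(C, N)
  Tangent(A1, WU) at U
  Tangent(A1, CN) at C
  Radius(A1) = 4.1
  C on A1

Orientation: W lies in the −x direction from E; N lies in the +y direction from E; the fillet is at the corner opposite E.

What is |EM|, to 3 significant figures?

64.5

E and N share the same x with |EN| = 36.2 and N on the +y side, so N = (0.00, 36.2). The virtual corner opposite E is at (-60.0, 36.2). Since A1 is tangent to WU there, MU ⟂ WU and since A1 is tangent to CN there, MC ⟂ CN, with radius 4.1, so the center M sits 4.1 in from both sides at M = (-55.9, 32.1). Then |EM| = |M − E| = 64.5.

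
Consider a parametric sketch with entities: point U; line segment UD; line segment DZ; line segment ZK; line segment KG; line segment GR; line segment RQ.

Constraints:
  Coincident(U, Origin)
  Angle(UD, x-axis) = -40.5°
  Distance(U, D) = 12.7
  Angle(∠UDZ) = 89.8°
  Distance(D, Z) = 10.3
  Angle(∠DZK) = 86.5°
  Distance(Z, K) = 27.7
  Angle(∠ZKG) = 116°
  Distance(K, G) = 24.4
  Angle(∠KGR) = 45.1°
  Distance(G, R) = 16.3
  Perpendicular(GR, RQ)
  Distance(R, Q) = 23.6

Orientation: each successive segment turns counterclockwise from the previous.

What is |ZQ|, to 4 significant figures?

31.14

∠KGR = 45.1° gives GR at -17.90° from the x-axis; with |GR| = 16.3, R = (-12.05, 0.03734). GR is perpendicular to RQ, so RQ runs at 72.10°; with |RQ| = 23.6, Q = (-4.798, 22.49). Then |ZQ| = |Q − Z| = 31.14.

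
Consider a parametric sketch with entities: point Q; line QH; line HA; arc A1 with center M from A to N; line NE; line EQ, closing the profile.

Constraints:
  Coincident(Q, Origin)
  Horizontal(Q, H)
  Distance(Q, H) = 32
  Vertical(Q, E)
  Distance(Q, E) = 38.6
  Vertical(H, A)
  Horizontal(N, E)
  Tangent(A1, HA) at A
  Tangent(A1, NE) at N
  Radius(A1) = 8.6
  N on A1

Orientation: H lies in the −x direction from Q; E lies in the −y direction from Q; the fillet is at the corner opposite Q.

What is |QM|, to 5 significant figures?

38.047

Q is at the origin; Q and H share the same y with |QH| = 32.0 and H on the −x side, so H = (-32.000, 0.0000). QE is vertical with |QE| = 38.6 and E on the −y side, so E = (0.0000, -38.600). The virtual corner opposite Q is at (-32.000, -38.600). The tangent condition forces MA to be normal to HA and since A1 is tangent to NE there, MN ⟂ NE, with radius 8.6, so the center M sits 8.6 in from both sides at M = (-23.400, -30.000). Then |QM| = |M − Q| = 38.047.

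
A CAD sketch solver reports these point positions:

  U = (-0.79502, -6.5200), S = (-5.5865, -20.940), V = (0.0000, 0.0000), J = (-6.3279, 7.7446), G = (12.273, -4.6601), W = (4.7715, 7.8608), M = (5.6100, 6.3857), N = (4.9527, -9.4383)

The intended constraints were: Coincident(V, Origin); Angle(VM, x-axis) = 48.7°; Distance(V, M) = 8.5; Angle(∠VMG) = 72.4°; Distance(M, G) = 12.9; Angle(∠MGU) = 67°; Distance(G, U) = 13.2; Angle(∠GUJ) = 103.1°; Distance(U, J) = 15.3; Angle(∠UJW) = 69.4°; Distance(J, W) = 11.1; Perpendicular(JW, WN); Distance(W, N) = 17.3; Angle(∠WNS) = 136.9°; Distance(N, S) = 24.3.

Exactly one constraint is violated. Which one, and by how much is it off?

Distance(N, S) = 24.3 — off by 8.70.

V = (0.00, 0.00) ✓; VM at 48.70° ✓; |VM| = 8.500 ✓; ∠VMG = 72.40° ✓; |MG| = 12.90 ✓; ∠MGU = 67.00° ✓; |GU| = 13.20 ✓; ∠GUJ = 103.1° ✓; |UJ| = 15.30 ✓; ∠UJW = 69.40° ✓; |JW| = 11.10 ✓; ∠(JW, WN) = 90.00° ✓; |WN| = 17.30 ✓; ∠WNS = 136.9° ✓; |NS| = 15.60 ✗.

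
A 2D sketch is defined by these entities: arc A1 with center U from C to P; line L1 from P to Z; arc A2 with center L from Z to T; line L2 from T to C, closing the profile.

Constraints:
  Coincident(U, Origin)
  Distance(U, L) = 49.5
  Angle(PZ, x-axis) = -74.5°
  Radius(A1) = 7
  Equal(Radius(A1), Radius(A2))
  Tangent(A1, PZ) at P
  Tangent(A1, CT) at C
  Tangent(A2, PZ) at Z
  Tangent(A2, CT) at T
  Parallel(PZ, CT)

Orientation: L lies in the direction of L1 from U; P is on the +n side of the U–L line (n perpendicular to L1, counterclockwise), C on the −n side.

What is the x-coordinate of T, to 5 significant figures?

6.4829

The slot axis is L1's direction at -74.5°, so u = (cos -74.5°, sin -74.5°) = (0.26724, -0.96363) and n = (−sin -74.5°, cos -74.5°) = (0.96363, 0.26724). U is at the origin and L lies 49.5 along u from U, so L = 49.5·u = (13.228, -47.700). Tangency of A1 to both parallel lines with radius 7.0 puts P and C at U ± 7.0·n: P = (6.7454, 1.8707), C = (-6.7454, -1.8707). Equal radii place Z and T the same way about L: Z = L + 7.0·n = (19.974, -45.829), T = L − 7.0·n = (6.4829, -49.570). So T.x = 6.4829.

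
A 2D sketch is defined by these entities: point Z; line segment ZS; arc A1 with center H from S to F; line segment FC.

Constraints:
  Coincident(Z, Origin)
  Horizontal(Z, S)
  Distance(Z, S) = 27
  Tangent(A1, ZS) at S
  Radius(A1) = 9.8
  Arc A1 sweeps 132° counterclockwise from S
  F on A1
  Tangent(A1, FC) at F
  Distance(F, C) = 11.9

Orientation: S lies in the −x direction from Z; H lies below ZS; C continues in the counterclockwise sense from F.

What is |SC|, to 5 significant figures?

25.210

On A1, S sits at bearing 90° from H; a 132° counterclockwise sweep puts F at bearing 222°, so F = H + 9.8·(cos 222°, sin 222°) = (-34.283, -16.357). Tangency of A1 to FC means the radius HF is perpendicular to FC, so FC runs along (−sin 222°, cos 222°); with |FC| = 11.9, C = (-26.320, -25.201). Then |SC| = |C − S| = 25.210.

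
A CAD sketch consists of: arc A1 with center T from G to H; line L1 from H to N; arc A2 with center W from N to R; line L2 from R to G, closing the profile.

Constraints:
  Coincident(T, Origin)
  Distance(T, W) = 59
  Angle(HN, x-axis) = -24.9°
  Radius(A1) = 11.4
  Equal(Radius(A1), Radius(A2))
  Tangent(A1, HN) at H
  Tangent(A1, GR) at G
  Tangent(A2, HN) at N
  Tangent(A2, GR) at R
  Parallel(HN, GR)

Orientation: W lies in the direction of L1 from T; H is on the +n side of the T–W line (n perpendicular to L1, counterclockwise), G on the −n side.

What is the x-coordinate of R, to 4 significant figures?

48.72

The slot axis is L1's direction at -24.9°, so u = (cos -24.9°, sin -24.9°) = (0.9070, -0.4210) and n = (−sin -24.9°, cos -24.9°) = (0.4210, 0.9070). T is at the origin and W lies 59.0 along u from T, so W = 59.0·u = (53.52, -24.84). Tangency of A1 to both parallel lines with radius 11.4 puts H and G at T ± 11.4·n: H = (4.800, 10.34), G = (-4.800, -10.34). Equal radii place N and R the same way about W: N = W + 11.4·n = (58.32, -14.50), R = W − 11.4·n = (48.72, -35.18). So R.x = 48.72.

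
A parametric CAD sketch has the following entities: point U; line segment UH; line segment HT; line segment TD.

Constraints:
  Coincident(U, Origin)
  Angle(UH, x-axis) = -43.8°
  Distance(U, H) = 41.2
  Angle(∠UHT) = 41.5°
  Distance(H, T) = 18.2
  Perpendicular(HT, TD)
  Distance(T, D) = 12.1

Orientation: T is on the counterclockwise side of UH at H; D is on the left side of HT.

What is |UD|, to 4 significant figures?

19.78

∠UHT = 41.5°, so HT runs at -43.8° + (180° − 41.5°) = 94.70° from the x-axis; with |HT| = 18.2, T = H + 18.2·(cos 94.70°, sin 94.70°) = (28.25, -10.38). HT is perpendicular to TD; with |TD| = 12.1 on the left of HT, D = T + 12.1·(-0.9966, -0.08194) = (16.19, -11.37). Then |UD| = |D − U| = 19.78.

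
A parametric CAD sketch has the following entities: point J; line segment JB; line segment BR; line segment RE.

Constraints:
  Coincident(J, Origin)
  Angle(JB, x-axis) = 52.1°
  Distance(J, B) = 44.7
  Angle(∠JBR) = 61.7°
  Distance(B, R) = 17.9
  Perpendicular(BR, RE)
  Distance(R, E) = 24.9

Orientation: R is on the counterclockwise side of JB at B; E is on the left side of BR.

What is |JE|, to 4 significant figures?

14.83

J is at the origin; JB runs at 52.1° with length 44.7, so B = 44.7·(cos 52.1°, sin 52.1°) = (27.46, 35.27). ∠JBR = 61.7°, so BR runs at 52.1° + (180° − 61.7°) = 170.4° from the x-axis; with |BR| = 17.9, R = B + 17.9·(cos 170.4°, sin 170.4°) = (9.809, 38.26). BR ⟂ RE; with |RE| = 24.9 on the left of BR, E = R + 24.9·(-0.1668, -0.9860) = (5.657, 13.71). Then |JE| = |E − J| = 14.83.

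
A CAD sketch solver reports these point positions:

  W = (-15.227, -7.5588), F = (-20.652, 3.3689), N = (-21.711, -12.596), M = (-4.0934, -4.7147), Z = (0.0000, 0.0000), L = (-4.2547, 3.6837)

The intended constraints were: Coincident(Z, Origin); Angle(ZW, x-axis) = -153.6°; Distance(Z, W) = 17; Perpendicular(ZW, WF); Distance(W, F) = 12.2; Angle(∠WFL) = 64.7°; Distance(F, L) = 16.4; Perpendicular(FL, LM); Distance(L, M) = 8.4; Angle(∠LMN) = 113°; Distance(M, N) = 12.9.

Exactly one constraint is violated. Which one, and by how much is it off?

Distance(M, N) = 12.9 — off by 6.40.

Z = (0.00, 0.00) ✓; ZW at -153.6° ✓; |ZW| = 17.00 ✓; ∠(ZW, WF) = 90.00° ✓; |WF| = 12.20 ✓; ∠WFL = 64.70° ✓; |FL| = 16.40 ✓; ∠(FL, LM) = 90.00° ✓; |LM| = 8.400 ✓; ∠LMN = 113.0° ✓; |MN| = 19.30 ✗.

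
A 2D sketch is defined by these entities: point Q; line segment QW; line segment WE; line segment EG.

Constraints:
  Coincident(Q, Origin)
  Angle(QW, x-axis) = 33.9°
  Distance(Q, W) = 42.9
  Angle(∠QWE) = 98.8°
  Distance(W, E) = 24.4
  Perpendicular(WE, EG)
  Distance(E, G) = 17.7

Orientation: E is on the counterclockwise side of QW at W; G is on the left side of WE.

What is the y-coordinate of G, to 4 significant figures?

38.51

∠QWE = 98.8°, so WE runs at 33.9° + (180° − 98.8°) = 115.1° from the x-axis; with |WE| = 24.4, E = W + 24.4·(cos 115.1°, sin 115.1°) = (25.26, 46.02). The perpendicularity gives EG at right angles to WE; with |EG| = 17.7 on the left of WE, G = E + 17.7·(-0.9056, -0.4242) = (9.228, 38.51). So G.y = 38.51.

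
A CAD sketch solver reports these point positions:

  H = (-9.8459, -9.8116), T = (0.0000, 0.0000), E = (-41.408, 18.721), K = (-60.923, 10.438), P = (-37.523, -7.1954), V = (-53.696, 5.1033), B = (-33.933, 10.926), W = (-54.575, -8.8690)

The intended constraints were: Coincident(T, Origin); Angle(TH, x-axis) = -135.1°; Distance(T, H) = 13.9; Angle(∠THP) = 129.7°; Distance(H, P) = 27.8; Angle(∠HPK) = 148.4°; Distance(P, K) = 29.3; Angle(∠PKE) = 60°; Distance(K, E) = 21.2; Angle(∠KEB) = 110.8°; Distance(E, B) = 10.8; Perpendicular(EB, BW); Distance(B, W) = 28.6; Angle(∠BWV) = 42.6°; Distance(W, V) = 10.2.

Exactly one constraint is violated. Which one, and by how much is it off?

Distance(W, V) = 10.2 — off by 3.80.

T = (0.00, 0.00) ✓; TH at -135.1° ✓; |TH| = 13.90 ✓; ∠THP = 129.7° ✓; |HP| = 27.80 ✓; ∠HPK = 148.4° ✓; |PK| = 29.30 ✓; ∠PKE = 60.00° ✓; |KE| = 21.20 ✓; ∠KEB = 110.8° ✓; |EB| = 10.80 ✓; ∠(EB, BW) = 90.00° ✓; |BW| = 28.60 ✓; ∠BWV = 42.60° ✓; |WV| = 14.00 ✗.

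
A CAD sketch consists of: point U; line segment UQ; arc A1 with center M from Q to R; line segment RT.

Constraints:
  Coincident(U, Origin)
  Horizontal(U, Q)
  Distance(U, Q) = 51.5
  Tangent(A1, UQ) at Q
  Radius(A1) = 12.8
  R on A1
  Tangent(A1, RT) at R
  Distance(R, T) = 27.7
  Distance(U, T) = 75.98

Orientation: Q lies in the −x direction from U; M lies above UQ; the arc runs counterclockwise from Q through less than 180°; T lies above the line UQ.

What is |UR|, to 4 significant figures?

48.73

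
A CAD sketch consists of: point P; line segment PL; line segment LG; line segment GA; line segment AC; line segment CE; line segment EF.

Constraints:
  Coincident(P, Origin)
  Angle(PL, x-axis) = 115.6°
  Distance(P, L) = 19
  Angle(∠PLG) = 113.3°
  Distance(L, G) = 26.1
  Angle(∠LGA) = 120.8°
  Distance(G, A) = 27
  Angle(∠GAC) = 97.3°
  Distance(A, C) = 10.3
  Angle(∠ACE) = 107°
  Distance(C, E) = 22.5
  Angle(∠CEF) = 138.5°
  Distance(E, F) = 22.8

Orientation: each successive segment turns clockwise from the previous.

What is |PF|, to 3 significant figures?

27.7

∠ACE = 107.0° gives CE at -166° from the x-axis; with |CE| = 22.5, E = (13.1, 16.2). ∠CEF = 138.5° gives EF at 152° from the x-axis; with |EF| = 22.8, F = (-7.08, 26.8). Then |PF| = |F − P| = 27.7.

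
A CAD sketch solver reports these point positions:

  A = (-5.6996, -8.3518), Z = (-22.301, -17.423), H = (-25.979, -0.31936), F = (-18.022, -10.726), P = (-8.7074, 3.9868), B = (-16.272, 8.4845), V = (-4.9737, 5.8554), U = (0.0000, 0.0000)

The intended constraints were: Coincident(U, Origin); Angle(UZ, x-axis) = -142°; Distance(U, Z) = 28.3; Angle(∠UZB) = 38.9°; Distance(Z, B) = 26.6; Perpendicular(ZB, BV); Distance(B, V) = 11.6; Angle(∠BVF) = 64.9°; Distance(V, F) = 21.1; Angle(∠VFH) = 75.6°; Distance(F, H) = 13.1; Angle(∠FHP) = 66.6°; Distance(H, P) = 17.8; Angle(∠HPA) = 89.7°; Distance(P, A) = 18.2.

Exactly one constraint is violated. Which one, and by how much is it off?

Distance(P, A) = 18.2 — off by 5.50.

U = (0.00, 0.00) ✓; UZ at -142.0° ✓; |UZ| = 28.30 ✓; ∠UZB = 38.90° ✓; |ZB| = 26.60 ✓; ∠(ZB, BV) = 90.00° ✓; |BV| = 11.60 ✓; ∠BVF = 64.90° ✓; |VF| = 21.10 ✓; ∠VFH = 75.60° ✓; |FH| = 13.10 ✓; ∠FHP = 66.60° ✓; |HP| = 17.80 ✓; ∠HPA = 89.70° ✓; |PA| = 12.70 ✗.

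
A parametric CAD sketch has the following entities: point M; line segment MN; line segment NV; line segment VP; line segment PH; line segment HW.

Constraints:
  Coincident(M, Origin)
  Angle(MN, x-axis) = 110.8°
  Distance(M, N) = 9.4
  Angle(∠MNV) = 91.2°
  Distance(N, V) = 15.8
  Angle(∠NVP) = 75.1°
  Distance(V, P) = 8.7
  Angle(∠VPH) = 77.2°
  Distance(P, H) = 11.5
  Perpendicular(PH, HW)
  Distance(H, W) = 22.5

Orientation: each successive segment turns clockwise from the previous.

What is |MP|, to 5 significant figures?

13.795

M is at the origin; MN runs at 110.8° with length 9.4, so N = (-3.3380, 8.7874). ∠MNV = 91.2° gives NV at 22.000° from the x-axis; with |NV| = 15.8, V = (11.311, 14.706). ∠NVP = 75.1° gives VP at -82.900° from the x-axis; with |VP| = 8.7, P = (12.387, 6.0729). Then |MP| = |P − M| = 13.795.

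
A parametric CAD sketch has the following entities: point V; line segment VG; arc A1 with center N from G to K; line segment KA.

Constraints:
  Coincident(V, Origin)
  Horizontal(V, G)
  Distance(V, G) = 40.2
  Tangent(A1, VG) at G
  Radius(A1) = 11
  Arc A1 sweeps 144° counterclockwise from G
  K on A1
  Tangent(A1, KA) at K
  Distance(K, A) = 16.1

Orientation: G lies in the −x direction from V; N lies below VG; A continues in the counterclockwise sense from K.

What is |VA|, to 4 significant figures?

44.65

V is at the origin; V and G share the same y with |VG| = 40.2 and G on the −x side, so G = (-40.20, 0.000). The tangent condition forces NG to be normal to VG, so N = G + (0, -11) = (-40.20, -11.00). On A1, G sits at bearing 90° from N; a 144° counterclockwise sweep puts K at bearing 234°, so K = N + 11.0·(cos 234°, sin 234°) = (-46.67, -19.90). The tangent condition forces NK to be normal to KA, so KA runs along (−sin 234°, cos 234°); with |KA| = 16.1, A = (-33.64, -29.36). Then |VA| = |A − V| = 44.65.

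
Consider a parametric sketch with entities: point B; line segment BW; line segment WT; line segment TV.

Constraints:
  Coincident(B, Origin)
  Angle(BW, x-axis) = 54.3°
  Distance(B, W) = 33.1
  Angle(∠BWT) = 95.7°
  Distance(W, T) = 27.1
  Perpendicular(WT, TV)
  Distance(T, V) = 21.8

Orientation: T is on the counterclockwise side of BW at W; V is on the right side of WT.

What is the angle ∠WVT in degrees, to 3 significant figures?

51.2°

B is at the origin; BW runs at 54.3° with length 33.1, so W = 33.1·(cos 54.3°, sin 54.3°) = (19.3, 26.9). ∠BWT = 95.7°, so WT runs at 54.3° + (180° − 95.7°) = 139° from the x-axis; with |WT| = 27.1, T = W + 27.1·(cos 139°, sin 139°) = (-1.01, 44.8). WT ⟂ TV; with |TV| = 21.8 on the right of WT, V = T + 21.8·(0.661, 0.750) = (13.4, 61.2). Then cos ∠WVT = VW·VT / (|VW||VT|), giving 51.2°.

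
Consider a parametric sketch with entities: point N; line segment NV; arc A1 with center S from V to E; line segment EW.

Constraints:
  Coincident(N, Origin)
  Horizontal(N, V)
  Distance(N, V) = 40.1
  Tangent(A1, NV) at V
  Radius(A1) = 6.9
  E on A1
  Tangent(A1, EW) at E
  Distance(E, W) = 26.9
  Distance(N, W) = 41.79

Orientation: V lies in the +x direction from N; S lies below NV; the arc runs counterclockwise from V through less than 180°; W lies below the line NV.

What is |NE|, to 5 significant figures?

33.802

N is at the origin; N and V share the same y with |NV| = 40.1 and V on the +x side, so V = (40.100, 0.0000). Since A1 is tangent to NV there, SV ⟂ NV, so S = V + (0, -6.9) = (40.100, -6.9000). Since SE ⟂ EW (tangency), |SW| = √(6.9² + 26.9²) = 27.771 regardless of where E sits on A1. So W lies on both circle(N, 41.79) and circle(S, 27.771); the below-NV intersection is W = (27.369, -31.581). E is the foot of the tangent from W: E = (33.374, -5.3596).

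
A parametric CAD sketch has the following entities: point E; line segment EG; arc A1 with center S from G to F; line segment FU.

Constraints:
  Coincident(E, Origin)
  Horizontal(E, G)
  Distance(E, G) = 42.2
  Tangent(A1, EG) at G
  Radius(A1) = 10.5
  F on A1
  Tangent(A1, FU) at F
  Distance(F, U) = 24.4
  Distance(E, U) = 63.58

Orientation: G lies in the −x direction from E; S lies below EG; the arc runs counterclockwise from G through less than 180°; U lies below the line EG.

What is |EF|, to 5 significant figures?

53.680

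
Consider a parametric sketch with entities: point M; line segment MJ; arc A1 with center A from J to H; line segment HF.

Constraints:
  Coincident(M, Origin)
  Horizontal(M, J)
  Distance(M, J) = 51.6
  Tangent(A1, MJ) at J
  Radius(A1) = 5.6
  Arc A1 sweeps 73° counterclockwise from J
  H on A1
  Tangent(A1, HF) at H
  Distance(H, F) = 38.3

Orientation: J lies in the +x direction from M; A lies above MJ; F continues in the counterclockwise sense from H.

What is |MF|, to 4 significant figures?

79.32

M is at the origin; MJ is horizontal with |MJ| = 51.6 and J on the +x side, so J = (51.60, 0.000). Tangency of A1 to MJ means the radius AJ is perpendicular to MJ, so A = J + (0, 5.6) = (51.60, 5.600). On A1, J sits at bearing -90° from A; a 73° counterclockwise sweep puts H at bearing -17°, so H = A + 5.6·(cos -17°, sin -17°) = (56.96, 3.963). Since A1 is tangent to HF there, AH ⟂ HF, so HF runs along (−sin -17°, cos -17°); with |HF| = 38.3, F = (68.15, 40.59). Then |MF| = |F − M| = 79.32.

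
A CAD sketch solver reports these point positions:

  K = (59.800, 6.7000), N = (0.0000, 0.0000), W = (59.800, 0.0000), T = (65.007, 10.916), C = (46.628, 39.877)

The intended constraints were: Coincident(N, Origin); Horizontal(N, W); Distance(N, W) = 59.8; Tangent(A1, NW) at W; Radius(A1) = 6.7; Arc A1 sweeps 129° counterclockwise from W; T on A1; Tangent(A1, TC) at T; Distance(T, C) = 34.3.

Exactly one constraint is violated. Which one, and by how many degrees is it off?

Tangent(A1, TC) at T — off by 6.60°.

N = (0.00, 0.00) ✓; N.y = 0.00, W.y = 0.00 ✓; |NW| = 59.80 ✓; ∠(KW, WN) = 90.00° ✓; |KW| = 6.700 ✓; bearing(K→T) − bearing(K→W) = 129.0° ✓; |KT| = 6.700 ✓; ∠(KT, TC) = 96.60° ✗; |TC| = 34.30 ✓.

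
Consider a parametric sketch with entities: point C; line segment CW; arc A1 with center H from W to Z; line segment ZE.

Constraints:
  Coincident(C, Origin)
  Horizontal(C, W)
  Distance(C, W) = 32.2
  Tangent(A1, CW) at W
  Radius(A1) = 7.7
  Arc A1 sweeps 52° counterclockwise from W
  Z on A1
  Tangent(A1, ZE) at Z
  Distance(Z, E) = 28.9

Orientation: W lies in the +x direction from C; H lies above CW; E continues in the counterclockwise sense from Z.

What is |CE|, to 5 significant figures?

61.684

C is at the origin; CW is horizontal with |CW| = 32.2 and W on the +x side, so W = (32.200, 0.0000). A1 meets CW tangentially, so HW is at right angles to CW, so H = W + (0, 7.7) = (32.200, 7.7000). On A1, W sits at bearing -90° from H; a 52° counterclockwise sweep puts Z at bearing -38°, so Z = H + 7.7·(cos -38°, sin -38°) = (38.268, 2.9594). A1 meets ZE tangentially, so HZ is at right angles to ZE, so ZE runs along (−sin -38°, cos -38°); with |ZE| = 28.9, E = (56.060, 25.733). Then |CE| = |E − C| = 61.684.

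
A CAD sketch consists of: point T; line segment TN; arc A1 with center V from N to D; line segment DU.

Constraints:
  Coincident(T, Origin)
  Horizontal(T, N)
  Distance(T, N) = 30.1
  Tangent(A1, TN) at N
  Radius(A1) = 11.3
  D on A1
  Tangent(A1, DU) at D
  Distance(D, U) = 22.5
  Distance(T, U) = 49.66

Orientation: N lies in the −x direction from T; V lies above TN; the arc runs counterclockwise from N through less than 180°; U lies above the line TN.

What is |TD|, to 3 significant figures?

27.5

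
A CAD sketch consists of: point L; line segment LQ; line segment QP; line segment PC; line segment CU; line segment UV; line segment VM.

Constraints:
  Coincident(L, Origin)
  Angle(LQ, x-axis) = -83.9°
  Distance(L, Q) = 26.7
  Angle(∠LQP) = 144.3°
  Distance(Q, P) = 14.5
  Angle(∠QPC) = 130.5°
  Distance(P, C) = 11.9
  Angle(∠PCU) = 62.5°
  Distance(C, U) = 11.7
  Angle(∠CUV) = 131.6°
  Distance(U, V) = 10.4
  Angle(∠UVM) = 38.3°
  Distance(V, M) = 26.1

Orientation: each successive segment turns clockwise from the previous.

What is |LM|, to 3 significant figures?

51.3

L is at the origin; LQ runs at -83.9° with length 26.7, so Q = (2.84, -26.5). ∠LQP = 144.3° gives QP at -120° from the x-axis; with |QP| = 14.5, P = (-4.32, -39.2). ∠QPC = 130.5° gives PC at -169° from the x-axis; with |PC| = 11.9, C = (-16.0, -41.4). ∠PCU = 62.5° gives CU at 73.4° from the x-axis; with |CU| = 11.7, U = (-12.7, -30.2). ∠CUV = 131.6° gives UV at 25.0° from the x-axis; with |UV| = 10.4, V = (-3.24, -25.8). ∠UVM = 38.3° gives VM at -117° from the x-axis; with |VM| = 26.1, M = (-15.0, -49.1). Then |LM| = |M − L| = 51.3.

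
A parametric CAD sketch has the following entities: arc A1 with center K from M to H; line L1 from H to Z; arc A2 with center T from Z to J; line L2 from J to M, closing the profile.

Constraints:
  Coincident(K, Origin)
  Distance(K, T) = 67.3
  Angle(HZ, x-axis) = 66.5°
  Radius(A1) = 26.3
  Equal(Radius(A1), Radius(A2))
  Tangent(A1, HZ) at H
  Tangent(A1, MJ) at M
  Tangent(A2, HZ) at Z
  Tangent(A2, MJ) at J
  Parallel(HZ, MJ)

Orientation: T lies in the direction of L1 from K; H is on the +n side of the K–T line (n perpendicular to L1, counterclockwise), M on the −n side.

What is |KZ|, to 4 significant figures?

72.26

The slot axis is L1's direction at 66.5°, so u = (cos 66.5°, sin 66.5°) = (0.3987, 0.9171) and n = (−sin 66.5°, cos 66.5°) = (-0.9171, 0.3987). K is at the origin and T lies 67.3 along u from K, so T = 67.3·u = (26.84, 61.72). Tangency of A1 to both parallel lines with radius 26.3 puts H and M at K ± 26.3·n: H = (-24.12, 10.49), M = (24.12, -10.49). Equal radii place Z and J the same way about T: Z = T + 26.3·n = (2.717, 72.21), J = T − 26.3·n = (50.95, 51.23). Then |KZ| = |Z − K| = 72.26.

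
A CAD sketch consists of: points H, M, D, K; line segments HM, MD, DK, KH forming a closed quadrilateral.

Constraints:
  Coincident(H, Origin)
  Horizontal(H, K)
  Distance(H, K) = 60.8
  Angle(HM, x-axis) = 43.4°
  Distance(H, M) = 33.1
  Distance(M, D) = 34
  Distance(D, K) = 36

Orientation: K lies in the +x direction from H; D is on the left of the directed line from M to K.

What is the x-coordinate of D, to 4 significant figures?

55.52

Checks: |HK| = 60.80 ✓; |HM| = 33.10 ✓; |MD| = 34.00 ✓; |DK| = 36.00 ✓.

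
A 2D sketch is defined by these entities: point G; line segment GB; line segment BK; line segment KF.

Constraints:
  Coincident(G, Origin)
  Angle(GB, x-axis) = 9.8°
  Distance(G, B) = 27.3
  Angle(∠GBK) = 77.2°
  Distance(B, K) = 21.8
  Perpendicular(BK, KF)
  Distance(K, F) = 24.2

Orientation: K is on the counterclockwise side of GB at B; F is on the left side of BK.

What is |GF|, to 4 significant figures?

15.94

G is at the origin; GB runs at 9.8° with length 27.3, so B = 27.3·(cos 9.8°, sin 9.8°) = (26.90, 4.647). ∠GBK = 77.2°, so BK runs at 9.8° + (180° − 77.2°) = 112.6° from the x-axis; with |BK| = 21.8, K = B + 21.8·(cos 112.6°, sin 112.6°) = (18.52, 24.77). BK is perpendicular to KF; with |KF| = 24.2 on the left of BK, F = K + 24.2·(-0.9232, -0.3843) = (-3.818, 15.47). Then |GF| = |F − G| = 15.94.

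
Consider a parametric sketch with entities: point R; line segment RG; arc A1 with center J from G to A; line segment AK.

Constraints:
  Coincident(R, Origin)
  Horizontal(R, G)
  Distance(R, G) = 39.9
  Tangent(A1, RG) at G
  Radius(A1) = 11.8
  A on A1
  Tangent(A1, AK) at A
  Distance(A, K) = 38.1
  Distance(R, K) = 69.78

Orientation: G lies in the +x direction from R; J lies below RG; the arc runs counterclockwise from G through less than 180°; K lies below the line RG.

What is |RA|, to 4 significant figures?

34.29

Checks: ∠(JG, GR) = 90.00° ✓; |JG| = 11.80 ✓; |JA| = 11.80 ✓; ∠(JA, AK) = 90.00° ✓; |AK| = 38.10 ✓; |RK| = 69.78 ✓.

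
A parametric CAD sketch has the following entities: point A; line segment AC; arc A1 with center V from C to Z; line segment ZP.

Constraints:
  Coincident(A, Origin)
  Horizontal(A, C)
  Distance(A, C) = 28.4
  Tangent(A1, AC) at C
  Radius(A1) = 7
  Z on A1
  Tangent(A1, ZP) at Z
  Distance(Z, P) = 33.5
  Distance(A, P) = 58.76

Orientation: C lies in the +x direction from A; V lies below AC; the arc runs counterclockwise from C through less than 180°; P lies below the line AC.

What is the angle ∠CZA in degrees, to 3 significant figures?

86.5°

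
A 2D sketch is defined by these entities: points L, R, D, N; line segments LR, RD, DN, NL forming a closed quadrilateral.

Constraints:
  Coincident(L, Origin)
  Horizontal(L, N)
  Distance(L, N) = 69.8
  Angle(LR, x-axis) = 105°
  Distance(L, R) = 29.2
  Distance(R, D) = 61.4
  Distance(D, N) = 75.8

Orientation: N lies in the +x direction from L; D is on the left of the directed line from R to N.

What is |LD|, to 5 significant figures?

78.919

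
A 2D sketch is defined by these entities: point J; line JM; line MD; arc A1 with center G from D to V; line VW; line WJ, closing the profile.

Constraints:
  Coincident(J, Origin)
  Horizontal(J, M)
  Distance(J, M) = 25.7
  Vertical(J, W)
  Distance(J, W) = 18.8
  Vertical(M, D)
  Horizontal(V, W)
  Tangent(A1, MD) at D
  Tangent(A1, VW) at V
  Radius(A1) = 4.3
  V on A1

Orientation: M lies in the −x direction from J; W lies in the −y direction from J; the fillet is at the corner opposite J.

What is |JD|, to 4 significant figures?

29.51

The virtual corner opposite J is at (-25.70, -18.80). The tangent condition forces GD to be normal to MD and since A1 is tangent to VW there, GV ⟂ VW, with radius 4.3, so the center G sits 4.3 in from both sides at G = (-21.40, -14.50). That places the tangent points at D = (-25.70, -14.50) on MD and V = (-21.40, -18.80) on VW. Then |JD| = |D − J| = 29.51.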